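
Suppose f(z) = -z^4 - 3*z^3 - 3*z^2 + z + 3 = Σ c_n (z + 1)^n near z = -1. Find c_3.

1

Use the known series and substitute for the argument.
[(z + 1)^0] = 1;  [(z + 1)^1] = 2;  [(z + 1)^2] = 0;  [(z + 1)^3] = 1.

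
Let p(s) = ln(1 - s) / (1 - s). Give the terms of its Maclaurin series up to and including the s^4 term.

Use 1/(1 - r) = Σ r^k on the denominator, then take the Cauchy product.

-25*s^4/12 - 11*s^3/6 - 3*s^2/2 - s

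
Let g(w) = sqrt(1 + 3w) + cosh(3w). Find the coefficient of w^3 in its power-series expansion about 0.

Combine the two series term by term.
[w^0] = 2;  [w^1] = 3/2;  [w^2] = 27/8;  [w^3] = 27/16.
So c_3 = g′′′(0)/3! = 27/16.

27/16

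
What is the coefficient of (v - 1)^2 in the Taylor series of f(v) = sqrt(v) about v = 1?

-1/8

Apply the Taylor formula c_k = f^(k)(a)/k!.
f(1) = 1
f′(1) = 1/2
f′′(1) = -1/4
So c_2 = f′′(1)/2! = -1/8.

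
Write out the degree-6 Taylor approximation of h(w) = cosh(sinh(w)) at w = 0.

Let u equal the inner series; expand the outer function in u and truncate.
h(0) = 1
h′(0) = 0
h′′(0) = 1
h′′′(0) = 0
h^(4)(0) = 5
h^(5)(0) = 0
h^(6)(0) = 37
The Taylor polynomial is Σ h^(k)(0)/k! · w^k.

37*w^6/720 + 5*w^4/24 + w^2/2 + 1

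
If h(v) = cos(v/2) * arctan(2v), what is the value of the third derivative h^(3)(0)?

-35/2

Take the Cauchy product of the two expansions.
The coefficient of v^3 in the expansion is -35/12, so h′′′(0) = 3! * (-35/12) = -35/2.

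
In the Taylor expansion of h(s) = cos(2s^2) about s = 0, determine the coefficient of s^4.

h(0) = 1
h′(0) = 0
h′′(0) = 0
h′′′(0) = 0
h^(4)(0) = -48
The Taylor polynomial is Σ h^(k)(0)/k! · s^k.

-2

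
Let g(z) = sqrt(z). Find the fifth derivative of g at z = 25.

21/12500000

The coefficient of (z - 25)^5 in the expansion is 7/500000000, so g^(5)(25) = 5! * (7/500000000) = 21/12500000.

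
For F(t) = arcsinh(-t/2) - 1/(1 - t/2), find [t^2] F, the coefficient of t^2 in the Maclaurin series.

Add the two expansions coefficient-wise.
F(0) = -1
F′(0) = -1
F′′(0) = -1/2

-1/4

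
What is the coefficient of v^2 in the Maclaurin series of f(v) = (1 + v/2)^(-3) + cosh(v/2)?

13/8

Expand each term separately and add.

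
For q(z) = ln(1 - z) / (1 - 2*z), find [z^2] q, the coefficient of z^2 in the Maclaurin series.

-5/2

Multiply the numerator's expansion by the denominator's geometric series.
[z^0] = 0;  [z^1] = -1;  [z^2] = -5/2.
So c_2 = q′′(0)/2! = -5/2.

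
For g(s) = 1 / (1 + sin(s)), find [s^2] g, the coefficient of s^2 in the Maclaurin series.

Use the geometric series for the reciprocal, then substitute.
[s^0] = 1;  [s^1] = -1;  [s^2] = 1.

1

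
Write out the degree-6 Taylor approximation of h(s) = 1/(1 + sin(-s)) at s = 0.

17*s^6/45 + 61*s^5/120 + 2*s^4/3 + 5*s^3/6 + s^2 + s + 1

Plug the Maclaurin series of the inner function into that of the outer and collect terms.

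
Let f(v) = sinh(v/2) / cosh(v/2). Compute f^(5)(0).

Divide the numerator series by the denominator series (power-series long division).
From the series, [v^5] f = 1/240; multiply by 5! = 120 to get 1/2.

1/2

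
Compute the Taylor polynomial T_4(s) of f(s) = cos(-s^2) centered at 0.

1 - s^4/2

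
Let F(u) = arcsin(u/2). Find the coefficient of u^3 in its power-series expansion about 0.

1/48

[u^0] = 0;  [u^1] = 1/2;  [u^2] = 0;  [u^3] = 1/48.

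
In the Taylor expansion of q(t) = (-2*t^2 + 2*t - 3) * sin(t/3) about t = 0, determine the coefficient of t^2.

2/3

Shift and add copies of the series according to the polynomial's terms.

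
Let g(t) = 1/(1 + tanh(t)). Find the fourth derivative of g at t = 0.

Plug the Maclaurin series of the inner function into that of the outer and collect terms.
From the series, [t^4] g = 1/3; multiply by 4! = 24 to get 8.

8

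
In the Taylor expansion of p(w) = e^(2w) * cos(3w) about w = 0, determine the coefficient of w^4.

Take the Cauchy product of the two expansions.
p(0) = 1
p′(0) = 2
p′′(0) = -5
p′′′(0) = -46
p^(4)(0) = -119
The Taylor polynomial is Σ p^(k)(0)/k! · w^k.

-119/24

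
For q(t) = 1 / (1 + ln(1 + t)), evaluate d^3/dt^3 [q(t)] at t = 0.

-14

Use the geometric series for the reciprocal, then substitute.
The coefficient of t^3 in the expansion is -7/3, so q′′′(0) = 3! * (-7/3) = -14.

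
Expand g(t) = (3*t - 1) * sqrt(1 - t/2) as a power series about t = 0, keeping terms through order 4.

Shift and add copies of the series according to the polynomial's terms.
[t^0] = -1;  [t^1] = 13/4;  [t^2] = -23/32;  [t^3] = -11/128;  [t^4] = -43/2048.

-43*t^4/2048 - 11*t^3/128 - 23*t^2/32 + 13*t/4 - 1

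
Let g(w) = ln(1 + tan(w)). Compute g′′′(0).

Compose series: expand the inner function first, then feed it into the outer expansion.
From the series, [w^3] g = 2/3; multiply by 3! = 6 to get 4.

4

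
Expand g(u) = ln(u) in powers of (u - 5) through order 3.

Differentiate repeatedly and evaluate at the center.

(u - 5)^3/375 - (u - 5)^2/50 + (u - 5)/5 + ln(5)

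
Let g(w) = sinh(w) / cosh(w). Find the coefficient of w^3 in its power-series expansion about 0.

-1/3

Divide the numerator series by the denominator series (power-series long division).
g(0) = 0
g′(0) = 1
g′′(0) = 0
g′′′(0) = -2
So c_3 = g′′′(0)/3! = -1/3.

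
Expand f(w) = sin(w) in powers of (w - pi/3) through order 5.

(w - pi/3)^5/240 + sqrt(3)*(w - pi/3)^4/48 - (w - pi/3)^3/12 - sqrt(3)*(w - pi/3)^2/4 + (w - pi/3)/2 + sqrt(3)/2

f(pi/3) = sqrt(3)/2
f′(pi/3) = 1/2
f′′(pi/3) = -sqrt(3)/2
f′′′(pi/3) = -1/2
f^(4)(pi/3) = sqrt(3)/2
f^(5)(pi/3) = 1/2
The Taylor polynomial is Σ f^(k)(pi/3)/k! · (w - pi/3)^k.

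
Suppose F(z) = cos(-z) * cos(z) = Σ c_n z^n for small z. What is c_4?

1/3

Expand each factor separately, then convolve coefficients.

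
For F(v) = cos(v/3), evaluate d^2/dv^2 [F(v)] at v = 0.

The coefficient of v^2 in the expansion is -1/18, so F′′(0) = 2! * (-1/18) = -1/9.

-1/9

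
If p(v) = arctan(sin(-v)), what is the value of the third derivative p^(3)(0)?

3

Let u equal the inner series; expand the outer function in u and truncate.
The coefficient of v^3 in the expansion is 1/2, so p′′′(0) = 3! * (1/2) = 3.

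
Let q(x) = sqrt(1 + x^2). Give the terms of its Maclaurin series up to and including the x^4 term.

-x^4/8 + x^2/2 + 1

Apply the Taylor formula c_k = f^(k)(a)/k!.
q(0) = 1
q′(0) = 0
q′′(0) = 1
q′′′(0) = 0
q^(4)(0) = -3
Dividing each by k! gives the coefficients c_0, ..., c_4.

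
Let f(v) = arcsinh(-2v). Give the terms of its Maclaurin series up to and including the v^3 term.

Compute the successive derivatives at the expansion point and divide by k!.
f(0) = 0
f′(0) = -2
f′′(0) = 0
f′′′(0) = 8

4*v^3/3 - 2*v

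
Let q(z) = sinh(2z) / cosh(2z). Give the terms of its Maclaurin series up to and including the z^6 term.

Divide the numerator series by the denominator series (power-series long division).

64*z^5/15 - 8*z^3/3 + 2*z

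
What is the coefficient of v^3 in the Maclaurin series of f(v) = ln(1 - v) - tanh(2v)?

7/3

Combine the two series term by term.
f(0) = 0
f′(0) = -3
f′′(0) = -1
f′′′(0) = 14
Dividing each by k! gives the coefficients c_0, ..., c_3.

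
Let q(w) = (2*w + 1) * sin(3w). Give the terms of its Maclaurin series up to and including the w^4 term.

-9*w^4 - 9*w^3/2 + 6*w^2 + 3*w

Multiply each power in the prefactor through the base expansion.
q(0) = 0
q′(0) = 3
q′′(0) = 12
q′′′(0) = -27
q^(4)(0) = -216
Dividing each by k! gives the coefficients c_0, ..., c_4.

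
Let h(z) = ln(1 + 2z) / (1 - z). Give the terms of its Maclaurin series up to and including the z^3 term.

Write out both Maclaurin series and multiply, keeping only the needed powers.
h(0) = 0
h′(0) = 2
h′′(0) = 0
h′′′(0) = 16
Then c_k = h^(k)(0)/k! gives each Taylor coefficient.

8*z^3/3 + 2*z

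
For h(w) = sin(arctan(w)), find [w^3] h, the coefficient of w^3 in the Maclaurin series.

-1/2

Plug the Maclaurin series of the inner function into that of the outer and collect terms.
h(0) = 0
h′(0) = 1
h′′(0) = 0
h′′′(0) = -3
So c_3 = h′′′(0)/3! = -1/2.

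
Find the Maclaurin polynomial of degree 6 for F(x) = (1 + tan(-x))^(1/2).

-5521*x^6/46080 - 601*x^5/3840 - 47*x^4/384 - 11*x^3/48 - x^2/8 - x/2 + 1

Substitute the inner expansion into the outer series and collect powers.
[x^0] = 1;  [x^1] = -1/2;  [x^2] = -1/8;  [x^3] = -11/48;  [x^4] = -47/384;  [x^5] = -601/3840;  [x^6] = -5521/46080.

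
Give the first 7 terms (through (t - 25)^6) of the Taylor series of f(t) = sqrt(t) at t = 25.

f(25) = 5
f′(25) = 1/10
f′′(25) = -1/500
f′′′(25) = 3/25000
f^(4)(25) = -3/250000
f^(5)(25) = 21/12500000
f^(6)(25) = -189/625000000

-21*(t - 25)^6/50000000000 + 7*(t - 25)^5/500000000 - (t - 25)^4/2000000 + (t - 25)^3/50000 - (t - 25)^2/1000 + (t - 25)/10 + 5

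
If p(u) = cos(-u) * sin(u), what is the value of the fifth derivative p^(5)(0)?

16

Multiply the two series term by term and collect like powers.
From the series, [u^5] p = 2/15; multiply by 5! = 120 to get 16.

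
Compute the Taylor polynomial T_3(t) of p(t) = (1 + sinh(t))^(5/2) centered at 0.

Substitute the inner expansion into the outer series and collect powers.
p(0) = 1
p′(0) = 5/2
p′′(0) = 15/4
p′′′(0) = 35/8

35*t^3/48 + 15*t^2/8 + 5*t/2 + 1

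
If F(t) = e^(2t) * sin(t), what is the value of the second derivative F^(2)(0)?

Write out both Maclaurin series and multiply, keeping only the needed powers.
From the series, [t^2] F = 2; multiply by 2! = 2 to get 4.

4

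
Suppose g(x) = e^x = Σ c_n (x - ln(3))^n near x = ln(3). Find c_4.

1/8

g(ln(3)) = 3
g′(ln(3)) = 3
g′′(ln(3)) = 3
g′′′(ln(3)) = 3
g^(4)(ln(3)) = 3
Then c_k = g^(k)(ln(3))/k! gives each Taylor coefficient.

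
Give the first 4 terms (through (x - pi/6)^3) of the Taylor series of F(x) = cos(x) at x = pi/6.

(x - pi/6)^3/12 - sqrt(3)*(x - pi/6)^2/4 - (x - pi/6)/2 + sqrt(3)/2

[(x - pi/6)^0] = sqrt(3)/2;  [(x - pi/6)^1] = -1/2;  [(x - pi/6)^2] = -sqrt(3)/4;  [(x - pi/6)^3] = 1/12.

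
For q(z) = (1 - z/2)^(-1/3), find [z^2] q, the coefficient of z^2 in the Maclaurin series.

1/18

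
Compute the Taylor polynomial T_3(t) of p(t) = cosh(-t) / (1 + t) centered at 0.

Write out both Maclaurin series and multiply, keeping only the needed powers.
p(0) = 1
p′(0) = -1
p′′(0) = 3
p′′′(0) = -9

-3*t^3/2 + 3*t^2/2 - t + 1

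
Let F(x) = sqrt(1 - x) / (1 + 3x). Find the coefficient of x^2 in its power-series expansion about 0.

83/8

Write out both Maclaurin series and multiply, keeping only the needed powers.
[x^0] = 1;  [x^1] = -7/2;  [x^2] = 83/8.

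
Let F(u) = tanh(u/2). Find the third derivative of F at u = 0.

-1/4

The coefficient of u^3 in the expansion is -1/24, so F′′′(0) = 3! * (-1/24) = -1/4.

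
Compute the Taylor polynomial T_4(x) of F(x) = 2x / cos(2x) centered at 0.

4*x^3 + 2*x

Invert the denominator's series and multiply.
F(0) = 0
F′(0) = 2
F′′(0) = 0
F′′′(0) = 24
F^(4)(0) = 0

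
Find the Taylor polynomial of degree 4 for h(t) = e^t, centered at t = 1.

[(t - 1)^0] = e;  [(t - 1)^1] = e;  [(t - 1)^2] = e/2;  [(t - 1)^3] = e/6;  [(t - 1)^4] = e/24.

e*(t - 1)^4/24 + e*(t - 1)^3/6 + e*(t - 1)^2/2 + e*(t - 1) + e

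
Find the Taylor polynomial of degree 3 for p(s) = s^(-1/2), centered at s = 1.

p(1) = 1
p′(1) = -1/2
p′′(1) = 3/4
p′′′(1) = -15/8

-5*(s - 1)^3/16 + 3*(s - 1)^2/8 - (s - 1)/2 + 1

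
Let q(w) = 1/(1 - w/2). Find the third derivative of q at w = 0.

The coefficient of w^3 in the expansion is 1/8, so q′′′(0) = 3! * (1/8) = 3/4.

3/4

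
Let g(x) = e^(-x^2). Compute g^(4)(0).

12

Use the known series and substitute for the argument.
From the series, [x^4] g = 1/2; multiply by 4! = 24 to get 12.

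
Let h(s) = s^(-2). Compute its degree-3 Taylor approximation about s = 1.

-4*(s - 1)^3 + 3*(s - 1)^2 - 2*(s - 1) + 1

[(s - 1)^0] = 1;  [(s - 1)^1] = -2;  [(s - 1)^2] = 3;  [(s - 1)^3] = -4.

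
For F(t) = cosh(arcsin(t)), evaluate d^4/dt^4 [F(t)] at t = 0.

Compose series: expand the inner function first, then feed it into the outer expansion.
The coefficient of t^4 in the expansion is 5/24, so F^(4)(0) = 4! * (5/24) = 5.

5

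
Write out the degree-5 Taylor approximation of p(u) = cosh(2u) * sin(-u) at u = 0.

Write out both Maclaurin series and multiply, keeping only the needed powers.
p(0) = 0
p′(0) = -1
p′′(0) = 0
p′′′(0) = -11
p^(4)(0) = 0
p^(5)(0) = -41

-41*u^5/120 - 11*u^3/6 - u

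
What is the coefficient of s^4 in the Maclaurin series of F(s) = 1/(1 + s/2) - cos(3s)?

-53/16

Combine the two series term by term.
F(0) = 0
F′(0) = -1/2
F′′(0) = 19/2
F′′′(0) = -3/4
F^(4)(0) = -159/2
So c_4 = F^(4)(0)/4! = -53/16.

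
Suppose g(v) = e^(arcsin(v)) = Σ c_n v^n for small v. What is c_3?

1/3

Plug the Maclaurin series of the inner function into that of the outer and collect terms.
g(0) = 1
g′(0) = 1
g′′(0) = 1
g′′′(0) = 2
The Taylor polynomial is Σ g^(k)(0)/k! · v^k.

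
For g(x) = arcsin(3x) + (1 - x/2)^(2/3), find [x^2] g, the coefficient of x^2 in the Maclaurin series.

Expand each term separately and add.
g(0) = 1
g′(0) = 8/3
g′′(0) = -1/18
So c_2 = g′′(0)/2! = -1/36.

-1/36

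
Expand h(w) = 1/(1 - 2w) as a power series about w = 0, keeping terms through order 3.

8*w^3 + 4*w^2 + 2*w + 1

h(0) = 1
h′(0) = 2
h′′(0) = 8
h′′′(0) = 48
Then c_k = h^(k)(0)/k! gives each Taylor coefficient.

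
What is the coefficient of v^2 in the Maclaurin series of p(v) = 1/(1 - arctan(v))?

1

Compose series: expand the inner function first, then feed it into the outer expansion.
p(0) = 1
p′(0) = 1
p′′(0) = 2
Then c_k = p^(k)(0)/k! gives each Taylor coefficient.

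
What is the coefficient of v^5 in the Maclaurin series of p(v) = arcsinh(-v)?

-3/40

p(0) = 0
p′(0) = -1
p′′(0) = 0
p′′′(0) = 1
p^(4)(0) = 0
p^(5)(0) = -9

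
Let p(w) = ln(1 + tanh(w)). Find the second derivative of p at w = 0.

-1

Plug the Maclaurin series of the inner function into that of the outer and collect terms.
The coefficient of w^2 in the expansion is -1/2, so p′′(0) = 2! * (-1/2) = -1.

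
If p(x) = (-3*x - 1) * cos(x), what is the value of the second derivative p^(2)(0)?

Shift and add copies of the series according to the polynomial's terms.
From the series, [x^2] p = 1/2; multiply by 2! = 2 to get 1.

1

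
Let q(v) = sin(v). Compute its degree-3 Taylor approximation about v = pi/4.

-sqrt(2)*(v - pi/4)^3/12 - sqrt(2)*(v - pi/4)^2/4 + sqrt(2)*(v - pi/4)/2 + sqrt(2)/2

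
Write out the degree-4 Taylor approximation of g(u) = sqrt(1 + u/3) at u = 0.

g(0) = 1
g′(0) = 1/6
g′′(0) = -1/36
g′′′(0) = 1/72
g^(4)(0) = -5/432
Then c_k = g^(k)(0)/k! gives each Taylor coefficient.

-5*u^4/10368 + u^3/432 - u^2/72 + u/6 + 1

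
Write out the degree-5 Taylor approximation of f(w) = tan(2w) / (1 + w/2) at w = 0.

607*w^5/120 - 19*w^4/12 + 19*w^3/6 - w^2 + 2*w

Take the Cauchy product of the two expansions.
f(0) = 0
f′(0) = 2
f′′(0) = -2
f′′′(0) = 19
f^(4)(0) = -38
f^(5)(0) = 607
Dividing each by k! gives the coefficients c_0, ..., c_5.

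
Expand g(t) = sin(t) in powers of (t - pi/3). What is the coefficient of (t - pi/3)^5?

1/240

g(pi/3) = sqrt(3)/2
g′(pi/3) = 1/2
g′′(pi/3) = -sqrt(3)/2
g′′′(pi/3) = -1/2
g^(4)(pi/3) = sqrt(3)/2
g^(5)(pi/3) = 1/2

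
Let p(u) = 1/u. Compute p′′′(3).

From the series, [(u - 3)^3] p = -1/81; multiply by 3! = 6 to get -2/27.

-2/27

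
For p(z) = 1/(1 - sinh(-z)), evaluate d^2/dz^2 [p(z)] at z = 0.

Let u equal the inner series; expand the outer function in u and truncate.
From the series, [z^2] p = 1; multiply by 2! = 2 to get 2.

2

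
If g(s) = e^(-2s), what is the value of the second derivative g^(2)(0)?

Compute the successive derivatives at the expansion point and divide by k!.
The coefficient of s^2 in the expansion is 2, so g′′(0) = 2! * (2) = 4.

4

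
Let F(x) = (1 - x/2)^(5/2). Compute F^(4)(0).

-15/256

The coefficient of x^4 in the expansion is -5/2048, so F^(4)(0) = 4! * (-5/2048) = -15/256.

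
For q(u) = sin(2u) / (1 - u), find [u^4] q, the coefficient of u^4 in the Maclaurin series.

2/3

Use 1/(1 - r) = Σ r^k on the denominator, then take the Cauchy product.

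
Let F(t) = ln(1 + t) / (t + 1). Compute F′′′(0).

11

Use 1/(1 - r) = Σ r^k on the denominator, then take the Cauchy product.
The coefficient of t^3 in the expansion is 11/6, so F′′′(0) = 3! * (11/6) = 11.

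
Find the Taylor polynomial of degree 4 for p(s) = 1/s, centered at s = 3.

[(s - 3)^0] = 1/3;  [(s - 3)^1] = -1/9;  [(s - 3)^2] = 1/27;  [(s - 3)^3] = -1/81;  [(s - 3)^4] = 1/243.

(s - 3)^4/243 - (s - 3)^3/81 + (s - 3)^2/27 - (s - 3)/9 + 1/3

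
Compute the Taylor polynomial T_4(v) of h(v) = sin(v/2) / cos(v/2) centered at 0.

v^3/24 + v/2

Invert the denominator's series and multiply.
[v^0] = 0;  [v^1] = 1/2;  [v^2] = 0;  [v^3] = 1/24;  [v^4] = 0.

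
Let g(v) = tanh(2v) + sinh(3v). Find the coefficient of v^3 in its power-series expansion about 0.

11/6

Add the two expansions coefficient-wise.
g(0) = 0
g′(0) = 5
g′′(0) = 0
g′′′(0) = 11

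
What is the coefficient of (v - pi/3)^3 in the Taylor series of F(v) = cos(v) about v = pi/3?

Use the known series and substitute for the argument.
F(pi/3) = 1/2
F′(pi/3) = -sqrt(3)/2
F′′(pi/3) = -1/2
F′′′(pi/3) = sqrt(3)/2
So c_3 = F′′′(pi/3)/3! = sqrt(3)/12.

sqrt(3)/12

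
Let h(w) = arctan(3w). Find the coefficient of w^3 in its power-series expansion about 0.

-9

Apply the Taylor formula c_k = f^(k)(a)/k!.
h(0) = 0
h′(0) = 3
h′′(0) = 0
h′′′(0) = -54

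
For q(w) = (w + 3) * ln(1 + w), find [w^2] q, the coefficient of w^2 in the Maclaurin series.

Multiply each power in the prefactor through the base expansion.
q(0) = 0
q′(0) = 3
q′′(0) = -1
So c_2 = q′′(0)/2! = -1/2.

-1/2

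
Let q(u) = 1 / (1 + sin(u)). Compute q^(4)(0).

Use the geometric series for the reciprocal, then substitute.
From the series, [u^4] q = 2/3; multiply by 4! = 24 to get 16.

16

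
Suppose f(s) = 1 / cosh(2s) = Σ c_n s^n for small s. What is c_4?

Invert the denominator's series and multiply.
f(0) = 1
f′(0) = 0
f′′(0) = -4
f′′′(0) = 0
f^(4)(0) = 80
So c_4 = f^(4)(0)/4! = 10/3.

10/3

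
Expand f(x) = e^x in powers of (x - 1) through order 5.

f(1) = e
f′(1) = e
f′′(1) = e
f′′′(1) = e
f^(4)(1) = e
f^(5)(1) = e
The Taylor polynomial is Σ f^(k)(1)/k! · (x - 1)^k.

e*(x - 1)^5/120 + e*(x - 1)^4/24 + e*(x - 1)^3/6 + e*(x - 1)^2/2 + e*(x - 1) + e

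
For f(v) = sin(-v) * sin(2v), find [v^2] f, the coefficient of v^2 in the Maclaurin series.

Expand each factor separately, then convolve coefficients.

-2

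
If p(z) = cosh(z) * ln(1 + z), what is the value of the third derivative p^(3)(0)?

5

Multiply the two series term by term and collect like powers.
From the series, [z^3] p = 5/6; multiply by 3! = 6 to get 5.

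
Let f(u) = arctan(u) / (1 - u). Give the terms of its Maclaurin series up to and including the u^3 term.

2*u^3/3 + u^2 + u

Take the Cauchy product of the two expansions.
f(0) = 0
f′(0) = 1
f′′(0) = 2
f′′′(0) = 4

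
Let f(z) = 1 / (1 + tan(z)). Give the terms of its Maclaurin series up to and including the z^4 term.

5*z^4/3 - 4*z^3/3 + z^2 - z + 1

Use the geometric series for the reciprocal, then substitute.
f(0) = 1
f′(0) = -1
f′′(0) = 2
f′′′(0) = -8
f^(4)(0) = 40
Dividing each by k! gives the coefficients c_0, ..., c_4.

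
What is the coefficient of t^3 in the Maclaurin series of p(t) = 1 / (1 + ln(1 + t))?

Write 1/(1+u) = 1 - u + u^2 - u^3 + ... and substitute the series for u.
p(0) = 1
p′(0) = -1
p′′(0) = 3
p′′′(0) = -14
The Taylor polynomial is Σ p^(k)(0)/k! · t^k.

-7/3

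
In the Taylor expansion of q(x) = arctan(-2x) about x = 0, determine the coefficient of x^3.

8/3

q(0) = 0
q′(0) = -2
q′′(0) = 0
q′′′(0) = 16
So c_3 = q′′′(0)/3! = 8/3.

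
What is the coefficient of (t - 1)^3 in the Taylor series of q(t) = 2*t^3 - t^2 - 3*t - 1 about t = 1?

2

[(t - 1)^0] = -3;  [(t - 1)^1] = 1;  [(t - 1)^2] = 5;  [(t - 1)^3] = 2.
So c_3 = q′′′(1)/3! = 2.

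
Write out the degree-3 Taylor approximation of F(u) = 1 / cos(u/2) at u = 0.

Invert the denominator's series and multiply.
F(0) = 1
F′(0) = 0
F′′(0) = 1/4
F′′′(0) = 0
The Taylor polynomial is Σ F^(k)(0)/k! · u^k.

u^2/8 + 1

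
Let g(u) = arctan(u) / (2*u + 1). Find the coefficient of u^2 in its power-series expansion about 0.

-2

Use 1/(1 - r) = Σ r^k on the denominator, then take the Cauchy product.
g(0) = 0
g′(0) = 1
g′′(0) = -4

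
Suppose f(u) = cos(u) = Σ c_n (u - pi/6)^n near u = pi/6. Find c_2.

c_2 = f′′(pi/6)/2! = -sqrt(3)/4.

-sqrt(3)/4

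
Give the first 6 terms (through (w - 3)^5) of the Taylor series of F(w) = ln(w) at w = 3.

Use the known series and substitute for the argument.
F(3) = ln(3)
F′(3) = 1/3
F′′(3) = -1/9
F′′′(3) = 2/27
F^(4)(3) = -2/27
F^(5)(3) = 8/81

(w - 3)^5/1215 - (w - 3)^4/324 + (w - 3)^3/81 - (w - 3)^2/18 + (w - 3)/3 + ln(3)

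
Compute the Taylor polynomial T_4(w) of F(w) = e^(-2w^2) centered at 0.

2*w^4 - 2*w^2 + 1

F(0) = 1
F′(0) = 0
F′′(0) = -4
F′′′(0) = 0
F^(4)(0) = 48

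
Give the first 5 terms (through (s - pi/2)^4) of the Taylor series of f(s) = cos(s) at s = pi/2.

Compute the successive derivatives at the expansion point and divide by k!.

(s - pi/2)^3/6 - (s - pi/2)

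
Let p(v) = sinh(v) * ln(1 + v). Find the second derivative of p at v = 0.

2

Take the Cauchy product of the two expansions.
From the series, [v^2] p = 1; multiply by 2! = 2 to get 2.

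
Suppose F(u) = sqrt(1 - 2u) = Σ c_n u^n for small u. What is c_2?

-1/2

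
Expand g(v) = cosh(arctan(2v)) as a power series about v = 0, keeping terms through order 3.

Compose series: expand the inner function first, then feed it into the outer expansion.
g(0) = 1
g′(0) = 0
g′′(0) = 4
g′′′(0) = 0
Dividing each by k! gives the coefficients c_0, ..., c_3.

2*v^2 + 1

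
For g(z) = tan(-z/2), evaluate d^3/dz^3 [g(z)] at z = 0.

Compute the successive derivatives at the expansion point and divide by k!.
The coefficient of z^3 in the expansion is -1/24, so g′′′(0) = 3! * (-1/24) = -1/4.

-1/4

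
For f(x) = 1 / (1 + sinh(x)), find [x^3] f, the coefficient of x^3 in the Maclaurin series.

-7/6

Expand as Σ (-1)^k u^k with u equal to the inner function's series.
f(0) = 1
f′(0) = -1
f′′(0) = 2
f′′′(0) = -7
The Taylor polynomial is Σ f^(k)(0)/k! · x^k.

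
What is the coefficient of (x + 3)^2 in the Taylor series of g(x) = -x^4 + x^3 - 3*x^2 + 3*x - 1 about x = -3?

[(x + 3)^0] = -145;  [(x + 3)^1] = 156;  [(x + 3)^2] = -66.

-66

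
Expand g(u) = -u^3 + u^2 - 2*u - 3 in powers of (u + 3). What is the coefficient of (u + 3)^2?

Use the known series and substitute for the argument.
g(-3) = 39
g′(-3) = -35
g′′(-3) = 20
The Taylor polynomial is Σ g^(k)(-3)/k! · (u + 3)^k.

10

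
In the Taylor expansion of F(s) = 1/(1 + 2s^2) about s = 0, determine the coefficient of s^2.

F(0) = 1
F′(0) = 0
F′′(0) = -4
The Taylor polynomial is Σ F^(k)(0)/k! · s^k.

-2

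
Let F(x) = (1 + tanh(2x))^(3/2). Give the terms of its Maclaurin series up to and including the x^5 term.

321*x^5/40 - 29*x^4/8 - 9*x^3/2 + 3*x^2/2 + 3*x + 1

Substitute the inner expansion into the outer series and collect powers.
[x^0] = 1;  [x^1] = 3;  [x^2] = 3/2;  [x^3] = -9/2;  [x^4] = -29/8;  [x^5] = 321/40.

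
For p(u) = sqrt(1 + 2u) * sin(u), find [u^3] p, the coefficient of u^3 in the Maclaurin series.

Take the Cauchy product of the two expansions.
p(0) = 0
p′(0) = 1
p′′(0) = 2
p′′′(0) = -4
So c_3 = p′′′(0)/3! = -2/3.

-2/3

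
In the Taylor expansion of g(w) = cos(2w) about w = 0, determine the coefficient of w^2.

-2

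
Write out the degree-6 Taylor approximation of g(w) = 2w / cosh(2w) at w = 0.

Divide the numerator series by the denominator series (power-series long division).
[w^0] = 0;  [w^1] = 2;  [w^2] = 0;  [w^3] = -4;  [w^4] = 0;  [w^5] = 20/3;  [w^6] = 0.

20*w^5/3 - 4*w^3 + 2*w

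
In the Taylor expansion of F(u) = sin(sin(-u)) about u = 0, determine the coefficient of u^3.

1/3

Let u equal the inner series; expand the outer function in u and truncate.
F(0) = 0
F′(0) = -1
F′′(0) = 0
F′′′(0) = 2
Dividing each by k! gives the coefficients c_0, ..., c_3.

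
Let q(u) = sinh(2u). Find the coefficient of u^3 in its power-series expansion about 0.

Differentiate repeatedly and evaluate at the center.
q(0) = 0
q′(0) = 2
q′′(0) = 0
q′′′(0) = 8
The Taylor polynomial is Σ q^(k)(0)/k! · u^k.

4/3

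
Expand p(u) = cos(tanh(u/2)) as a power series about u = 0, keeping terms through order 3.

1 - u^2/8

Let u equal the inner series; expand the outer function in u and truncate.
p(0) = 1
p′(0) = 0
p′′(0) = -1/4
p′′′(0) = 0
Dividing each by k! gives the coefficients c_0, ..., c_3.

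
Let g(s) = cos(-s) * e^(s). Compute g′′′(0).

Expand each factor separately, then convolve coefficients.
From the series, [s^3] g = -1/3; multiply by 3! = 6 to get -2.

-2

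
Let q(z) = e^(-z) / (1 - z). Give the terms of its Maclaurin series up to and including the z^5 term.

Multiply the two series term by term and collect like powers.
[z^0] = 1;  [z^1] = 0;  [z^2] = 1/2;  [z^3] = 1/3;  [z^4] = 3/8;  [z^5] = 11/30.

11*z^5/30 + 3*z^4/8 + z^3/3 + z^2/2 + 1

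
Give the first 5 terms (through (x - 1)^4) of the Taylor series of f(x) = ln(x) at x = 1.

-(x - 1)^4/4 + (x - 1)^3/3 - (x - 1)^2/2 + (x - 1)

Compute the successive derivatives at the expansion point and divide by k!.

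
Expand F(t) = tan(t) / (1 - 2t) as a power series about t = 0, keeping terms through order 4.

26*t^4/3 + 13*t^3/3 + 2*t^2 + t

Expand each factor separately, then convolve coefficients.
[t^0] = 0;  [t^1] = 1;  [t^2] = 2;  [t^3] = 13/3;  [t^4] = 26/3.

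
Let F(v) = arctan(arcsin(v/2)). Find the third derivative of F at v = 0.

-1/8

Let u equal the inner series; expand the outer function in u and truncate.
From the series, [v^3] F = -1/48; multiply by 3! = 6 to get -1/8.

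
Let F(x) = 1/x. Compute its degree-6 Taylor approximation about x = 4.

(x - 4)^6/16384 - (x - 4)^5/4096 + (x - 4)^4/1024 - (x - 4)^3/256 + (x - 4)^2/64 - (x - 4)/16 + 1/4

F(4) = 1/4
F′(4) = -1/16
F′′(4) = 1/32
F′′′(4) = -3/128
F^(4)(4) = 3/128
F^(5)(4) = -15/512
F^(6)(4) = 45/1024
The Taylor polynomial is Σ F^(k)(4)/k! · (x - 4)^k.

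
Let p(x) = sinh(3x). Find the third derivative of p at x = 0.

27

The coefficient of x^3 in the expansion is 9/2, so p′′′(0) = 3! * (9/2) = 27.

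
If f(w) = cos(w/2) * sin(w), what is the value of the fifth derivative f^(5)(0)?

61/16

Expand each factor separately, then convolve coefficients.
From the series, [w^5] f = 61/1920; multiply by 5! = 120 to get 61/16.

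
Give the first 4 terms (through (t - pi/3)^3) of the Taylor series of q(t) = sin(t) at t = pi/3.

q(pi/3) = sqrt(3)/2
q′(pi/3) = 1/2
q′′(pi/3) = -sqrt(3)/2
q′′′(pi/3) = -1/2

-(t - pi/3)^3/12 - sqrt(3)*(t - pi/3)^2/4 + (t - pi/3)/2 + sqrt(3)/2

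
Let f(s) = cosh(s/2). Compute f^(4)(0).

1/16

The coefficient of s^4 in the expansion is 1/384, so f^(4)(0) = 4! * (1/384) = 1/16.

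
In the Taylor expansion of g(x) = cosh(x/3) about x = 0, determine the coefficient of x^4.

1/1944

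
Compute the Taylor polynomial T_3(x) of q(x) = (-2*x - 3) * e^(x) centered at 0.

Shift and add copies of the series according to the polynomial's terms.
q(0) = -3
q′(0) = -5
q′′(0) = -7
q′′′(0) = -9
Then c_k = q^(k)(0)/k! gives each Taylor coefficient.

-3*x^3/2 - 7*x^2/2 - 5*x - 3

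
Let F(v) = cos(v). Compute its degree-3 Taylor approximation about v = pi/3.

sqrt(3)*(v - pi/3)^3/12 - (v - pi/3)^2/4 - sqrt(3)*(v - pi/3)/2 + 1/2

Apply the Taylor formula c_k = f^(k)(a)/k!.
F(pi/3) = 1/2
F′(pi/3) = -sqrt(3)/2
F′′(pi/3) = -1/2
F′′′(pi/3) = sqrt(3)/2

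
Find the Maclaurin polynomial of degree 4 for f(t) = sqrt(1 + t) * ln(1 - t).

-5*t^4/12 - 11*t^3/24 - t^2 - t

Expand each factor separately, then convolve coefficients.
f(0) = 0
f′(0) = -1
f′′(0) = -2
f′′′(0) = -11/4
f^(4)(0) = -10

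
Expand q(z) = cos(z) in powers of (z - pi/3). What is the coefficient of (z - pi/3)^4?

1/48

Use the known series and substitute for the argument.
[(z - pi/3)^0] = 1/2;  [(z - pi/3)^1] = -sqrt(3)/2;  [(z - pi/3)^2] = -1/4;  [(z - pi/3)^3] = sqrt(3)/12;  [(z - pi/3)^4] = 1/48.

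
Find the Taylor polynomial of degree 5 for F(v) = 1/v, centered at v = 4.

-(v - 4)^5/4096 + (v - 4)^4/1024 - (v - 4)^3/256 + (v - 4)^2/64 - (v - 4)/16 + 1/4

Compute the successive derivatives at the expansion point and divide by k!.
[(v - 4)^0] = 1/4;  [(v - 4)^1] = -1/16;  [(v - 4)^2] = 1/64;  [(v - 4)^3] = -1/256;  [(v - 4)^4] = 1/1024;  [(v - 4)^5] = -1/4096.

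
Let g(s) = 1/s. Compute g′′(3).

2/27

From the series, [(s - 3)^2] g = 1/27; multiply by 2! = 2 to get 2/27.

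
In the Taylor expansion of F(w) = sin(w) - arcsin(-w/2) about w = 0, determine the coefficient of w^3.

Add the two expansions coefficient-wise.
F(0) = 0
F′(0) = 3/2
F′′(0) = 0
F′′′(0) = -7/8
Then c_k = F^(k)(0)/k! gives each Taylor coefficient.

-7/48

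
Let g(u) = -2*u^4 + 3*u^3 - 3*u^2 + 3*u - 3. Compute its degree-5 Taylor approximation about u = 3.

-2*(u - 3)^4 - 21*(u - 3)^3 - 84*(u - 3)^2 - 150*(u - 3) - 102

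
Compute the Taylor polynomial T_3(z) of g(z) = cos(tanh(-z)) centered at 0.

Plug the Maclaurin series of the inner function into that of the outer and collect terms.
[z^0] = 1;  [z^1] = 0;  [z^2] = -1/2;  [z^3] = 0.

1 - z^2/2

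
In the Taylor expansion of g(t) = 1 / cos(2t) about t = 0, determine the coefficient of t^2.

Divide the numerator series by the denominator series (power-series long division).
g(0) = 1
g′(0) = 0
g′′(0) = 4
So c_2 = g′′(0)/2! = 2.

2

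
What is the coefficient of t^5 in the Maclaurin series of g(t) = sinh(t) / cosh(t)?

2/15

Invert the denominator's series and multiply.
[t^0] = 0;  [t^1] = 1;  [t^2] = 0;  [t^3] = -1/3;  [t^4] = 0;  [t^5] = 2/15.
So c_5 = g^(5)(0)/5! = 2/15.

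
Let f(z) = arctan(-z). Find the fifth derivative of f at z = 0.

-24

Apply the Taylor formula c_k = f^(k)(a)/k!.
From the series, [z^5] f = -1/5; multiply by 5! = 120 to get -24.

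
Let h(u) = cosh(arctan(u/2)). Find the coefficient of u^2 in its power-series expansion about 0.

Compose series: expand the inner function first, then feed it into the outer expansion.

1/8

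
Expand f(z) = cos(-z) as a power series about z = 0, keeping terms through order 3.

Use the known series and substitute for the argument.
f(0) = 1
f′(0) = 0
f′′(0) = -1
f′′′(0) = 0

1 - z^2/2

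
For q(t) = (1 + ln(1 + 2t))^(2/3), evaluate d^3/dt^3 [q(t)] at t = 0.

496/27

Plug the Maclaurin series of the inner function into that of the outer and collect terms.
From the series, [t^3] q = 248/81; multiply by 3! = 6 to get 496/27.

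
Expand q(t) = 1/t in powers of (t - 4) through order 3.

q(4) = 1/4
q′(4) = -1/16
q′′(4) = 1/32
q′′′(4) = -3/128

-(t - 4)^3/256 + (t - 4)^2/64 - (t - 4)/16 + 1/4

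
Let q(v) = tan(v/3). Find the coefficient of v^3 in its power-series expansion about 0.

1/81

Apply the Taylor formula c_k = f^(k)(a)/k!.
[v^0] = 0;  [v^1] = 1/3;  [v^2] = 0;  [v^3] = 1/81.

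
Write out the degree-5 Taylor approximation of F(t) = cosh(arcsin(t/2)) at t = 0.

5*t^4/384 + t^2/8 + 1

Let u equal the inner series; expand the outer function in u and truncate.
F(0) = 1
F′(0) = 0
F′′(0) = 1/4
F′′′(0) = 0
F^(4)(0) = 5/16
F^(5)(0) = 0
Dividing each by k! gives the coefficients c_0, ..., c_5.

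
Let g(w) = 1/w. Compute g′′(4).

1/32

The coefficient of (w - 4)^2 in the expansion is 1/64, so g′′(4) = 2! * (1/64) = 1/32.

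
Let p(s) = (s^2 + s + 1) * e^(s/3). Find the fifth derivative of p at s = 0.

196/243

Shift and add copies of the series according to the polynomial's terms.
The coefficient of s^5 in the expansion is 49/7290, so p^(5)(0) = 5! * (49/7290) = 196/243.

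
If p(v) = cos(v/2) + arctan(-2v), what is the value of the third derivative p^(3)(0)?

Combine the two series term by term.
The coefficient of v^3 in the expansion is 8/3, so p′′′(0) = 3! * (8/3) = 16.

16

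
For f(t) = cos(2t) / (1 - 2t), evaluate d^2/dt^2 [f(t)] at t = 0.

4

Multiply the two series term by term and collect like powers.
From the series, [t^2] f = 2; multiply by 2! = 2 to get 4.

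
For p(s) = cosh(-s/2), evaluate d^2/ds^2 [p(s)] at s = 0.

1/4

The coefficient of s^2 in the expansion is 1/8, so p′′(0) = 2! * (1/8) = 1/4.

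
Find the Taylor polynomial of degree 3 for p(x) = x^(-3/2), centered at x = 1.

-35*(x - 1)^3/16 + 15*(x - 1)^2/8 - 3*(x - 1)/2 + 1

Apply the Taylor formula c_k = f^(k)(a)/k!.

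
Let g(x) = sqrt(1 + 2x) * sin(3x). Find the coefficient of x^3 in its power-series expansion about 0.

-6

Take the Cauchy product of the two expansions.
[x^0] = 0;  [x^1] = 3;  [x^2] = 3;  [x^3] = -6.
So c_3 = g′′′(0)/3! = -6.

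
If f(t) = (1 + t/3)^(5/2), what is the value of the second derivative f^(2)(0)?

From the series, [t^2] f = 5/24; multiply by 2! = 2 to get 5/12.

5/12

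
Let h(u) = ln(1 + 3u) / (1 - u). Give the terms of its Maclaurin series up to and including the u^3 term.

Take the Cauchy product of the two expansions.
h(0) = 0
h′(0) = 3
h′′(0) = -3
h′′′(0) = 45
The Taylor polynomial is Σ h^(k)(0)/k! · u^k.

15*u^3/2 - 3*u^2/2 + 3*u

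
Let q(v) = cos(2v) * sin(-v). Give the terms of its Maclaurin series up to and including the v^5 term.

-121*v^5/120 + 13*v^3/6 - v

Write out both Maclaurin series and multiply, keeping only the needed powers.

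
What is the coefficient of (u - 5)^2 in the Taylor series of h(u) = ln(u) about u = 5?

Apply the Taylor formula c_k = f^(k)(a)/k!.
[(u - 5)^0] = ln(5);  [(u - 5)^1] = 1/5;  [(u - 5)^2] = -1/50.

-1/50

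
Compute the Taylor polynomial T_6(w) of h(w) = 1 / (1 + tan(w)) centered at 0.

122*w^6/45 - 32*w^5/15 + 5*w^4/3 - 4*w^3/3 + w^2 - w + 1

Write 1/(1+u) = 1 - u + u^2 - u^3 + ... and substitute the series for u.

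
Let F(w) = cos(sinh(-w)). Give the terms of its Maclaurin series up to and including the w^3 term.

1 - w^2/2

Substitute the inner expansion into the outer series and collect powers.
F(0) = 1
F′(0) = 0
F′′(0) = -1
F′′′(0) = 0
Dividing each by k! gives the coefficients c_0, ..., c_3.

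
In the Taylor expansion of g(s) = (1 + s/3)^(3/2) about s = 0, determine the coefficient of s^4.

Differentiate repeatedly and evaluate at the center.
g(0) = 1
g′(0) = 1/2
g′′(0) = 1/12
g′′′(0) = -1/72
g^(4)(0) = 1/144

1/3456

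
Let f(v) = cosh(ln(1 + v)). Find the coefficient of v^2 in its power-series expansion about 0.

Plug the Maclaurin series of the inner function into that of the outer and collect terms.
f(0) = 1
f′(0) = 0
f′′(0) = 1
Then c_k = f^(k)(0)/k! gives each Taylor coefficient.

1/2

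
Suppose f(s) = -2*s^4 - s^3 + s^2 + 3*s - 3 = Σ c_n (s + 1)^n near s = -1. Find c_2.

-8

Differentiate repeatedly and evaluate at the center.
f(-1) = -6
f′(-1) = 6
f′′(-1) = -16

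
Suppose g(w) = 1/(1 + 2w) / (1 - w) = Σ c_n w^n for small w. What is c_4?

Multiply the two series term by term and collect like powers.
[w^0] = 1;  [w^1] = -1;  [w^2] = 3;  [w^3] = -5;  [w^4] = 11.
So c_4 = g^(4)(0)/4! = 11.

11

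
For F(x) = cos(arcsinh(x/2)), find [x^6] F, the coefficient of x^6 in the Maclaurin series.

-17/9216

Compose series: expand the inner function first, then feed it into the outer expansion.
F(0) = 1
F′(0) = 0
F′′(0) = -1/4
F′′′(0) = 0
F^(4)(0) = 5/16
F^(5)(0) = 0
F^(6)(0) = -85/64
So c_6 = F^(6)(0)/6! = -17/9216.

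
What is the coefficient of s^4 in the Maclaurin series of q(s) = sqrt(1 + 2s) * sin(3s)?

-3

Multiply the two series term by term and collect like powers.
q(0) = 0
q′(0) = 3
q′′(0) = 6
q′′′(0) = -36
q^(4)(0) = -72
So c_4 = q^(4)(0)/4! = -3.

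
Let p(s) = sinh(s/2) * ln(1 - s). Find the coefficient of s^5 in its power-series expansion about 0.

-13/96

Take the Cauchy product of the two expansions.
[s^0] = 0;  [s^1] = 0;  [s^2] = -1/2;  [s^3] = -1/4;  [s^4] = -3/16;  [s^5] = -13/96.
So c_5 = p^(5)(0)/5! = -13/96.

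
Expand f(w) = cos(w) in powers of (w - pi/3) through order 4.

f(pi/3) = 1/2
f′(pi/3) = -sqrt(3)/2
f′′(pi/3) = -1/2
f′′′(pi/3) = sqrt(3)/2
f^(4)(pi/3) = 1/2

(w - pi/3)^4/48 + sqrt(3)*(w - pi/3)^3/12 - (w - pi/3)^2/4 - sqrt(3)*(w - pi/3)/2 + 1/2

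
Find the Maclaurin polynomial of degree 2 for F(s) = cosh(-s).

s^2/2 + 1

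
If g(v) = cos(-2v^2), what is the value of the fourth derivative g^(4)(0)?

-48

From the series, [v^4] g = -2; multiply by 4! = 24 to get -48.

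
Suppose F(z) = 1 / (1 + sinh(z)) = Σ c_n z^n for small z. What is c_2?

Write 1/(1+u) = 1 - u + u^2 - u^3 + ... and substitute the series for u.
So c_2 = F′′(0)/2! = 1.

1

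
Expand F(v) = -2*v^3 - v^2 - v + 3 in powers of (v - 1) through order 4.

Differentiate repeatedly and evaluate at the center.
F(1) = -1
F′(1) = -9
F′′(1) = -14
F′′′(1) = -12
F^(4)(1) = 0
Then c_k = F^(k)(1)/k! gives each Taylor coefficient.

-2*(v - 1)^3 - 7*(v - 1)^2 - 9*(v - 1) - 1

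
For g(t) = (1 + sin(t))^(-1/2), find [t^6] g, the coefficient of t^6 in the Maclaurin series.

307/5120

Substitute the inner expansion into the outer series and collect powers.
g(0) = 1
g′(0) = -1/2
g′′(0) = 3/4
g′′′(0) = -11/8
g^(4)(0) = 57/16
g^(5)(0) = -361/32
g^(6)(0) = 2763/64
Then c_k = g^(k)(0)/k! gives each Taylor coefficient.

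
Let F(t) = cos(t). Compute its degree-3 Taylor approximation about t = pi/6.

(t - pi/6)^3/12 - sqrt(3)*(t - pi/6)^2/4 - (t - pi/6)/2 + sqrt(3)/2

F(pi/6) = sqrt(3)/2
F′(pi/6) = -1/2
F′′(pi/6) = -sqrt(3)/2
F′′′(pi/6) = 1/2
Then c_k = F^(k)(pi/6)/k! gives each Taylor coefficient.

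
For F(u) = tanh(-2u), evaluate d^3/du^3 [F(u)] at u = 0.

Use the known series and substitute for the argument.
From the series, [u^3] F = 8/3; multiply by 3! = 6 to get 16.

16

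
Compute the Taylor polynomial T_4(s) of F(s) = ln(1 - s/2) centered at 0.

Compute the successive derivatives at the expansion point and divide by k!.
F(0) = 0
F′(0) = -1/2
F′′(0) = -1/4
F′′′(0) = -1/4
F^(4)(0) = -3/8

-s^4/64 - s^3/24 - s^2/8 - s/2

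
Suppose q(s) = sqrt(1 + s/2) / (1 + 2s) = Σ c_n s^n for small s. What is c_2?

Take the Cauchy product of the two expansions.

111/32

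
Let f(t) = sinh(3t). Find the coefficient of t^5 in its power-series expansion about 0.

81/40

Differentiate repeatedly and evaluate at the center.
[t^0] = 0;  [t^1] = 3;  [t^2] = 0;  [t^3] = 9/2;  [t^4] = 0;  [t^5] = 81/40.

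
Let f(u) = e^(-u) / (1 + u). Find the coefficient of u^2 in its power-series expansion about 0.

Multiply the two series term by term and collect like powers.
f(0) = 1
f′(0) = -2
f′′(0) = 5

5/2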